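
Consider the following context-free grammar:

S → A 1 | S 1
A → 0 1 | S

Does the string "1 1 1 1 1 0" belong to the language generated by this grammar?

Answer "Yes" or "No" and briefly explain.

No - no valid derivation exists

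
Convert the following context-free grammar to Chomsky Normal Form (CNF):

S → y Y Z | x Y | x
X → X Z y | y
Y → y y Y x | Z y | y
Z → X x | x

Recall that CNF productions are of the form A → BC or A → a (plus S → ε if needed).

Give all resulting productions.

TY → y; TX → x; S → x; X → y; Y → y; Z → x; S → TY X0; X0 → Y Z; S → TX Y; X → X X1; X1 → Z TY; Y → TY X2; X2 → TY X3; X3 → Y TX; Y → Z TY; Z → X TX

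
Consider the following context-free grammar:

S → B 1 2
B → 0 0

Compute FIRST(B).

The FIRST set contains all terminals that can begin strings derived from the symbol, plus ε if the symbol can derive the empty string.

We compute FIRST(B) using the standard algorithm.
FIRST(B) = {0}
FIRST(S) = {0}
Therefore, FIRST(B) = {0}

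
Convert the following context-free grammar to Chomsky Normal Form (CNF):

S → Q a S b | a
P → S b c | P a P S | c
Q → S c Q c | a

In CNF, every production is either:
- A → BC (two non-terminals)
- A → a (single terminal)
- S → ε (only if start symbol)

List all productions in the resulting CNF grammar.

TA → a; TB → b; S → a; TC → c; P → c; Q → a; S → Q X0; X0 → TA X1; X1 → S TB; P → S X2; X2 → TB TC; P → P X3; X3 → TA X4; X4 → P S; Q → S X5; X5 → TC X6; X6 → Q TC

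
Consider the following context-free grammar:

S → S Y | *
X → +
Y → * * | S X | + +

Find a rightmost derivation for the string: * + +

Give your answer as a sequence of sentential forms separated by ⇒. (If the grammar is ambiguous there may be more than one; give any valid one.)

S ⇒ S Y ⇒ S + + ⇒ * + +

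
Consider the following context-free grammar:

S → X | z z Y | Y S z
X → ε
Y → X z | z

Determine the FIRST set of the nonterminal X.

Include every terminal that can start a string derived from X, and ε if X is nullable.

We compute FIRST(X) using the standard algorithm.
FIRST(S) = {z, ε}
FIRST(X) = {ε}
FIRST(Y) = {z}
Therefore, FIRST(X) = {ε}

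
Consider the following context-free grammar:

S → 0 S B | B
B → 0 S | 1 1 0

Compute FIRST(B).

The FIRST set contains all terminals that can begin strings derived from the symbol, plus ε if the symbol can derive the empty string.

We compute FIRST(B) using the standard algorithm.
FIRST(B) = {0, 1}
FIRST(S) = {0, 1}
Therefore, FIRST(B) = {0, 1}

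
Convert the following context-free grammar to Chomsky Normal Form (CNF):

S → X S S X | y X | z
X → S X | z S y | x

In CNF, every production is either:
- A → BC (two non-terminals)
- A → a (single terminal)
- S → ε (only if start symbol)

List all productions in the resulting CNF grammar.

TY → y; S → z; TZ → z; X → x; S → X X0; X0 → S X1; X1 → S X; S → TY X; X → S X; X → TZ X2; X2 → S TY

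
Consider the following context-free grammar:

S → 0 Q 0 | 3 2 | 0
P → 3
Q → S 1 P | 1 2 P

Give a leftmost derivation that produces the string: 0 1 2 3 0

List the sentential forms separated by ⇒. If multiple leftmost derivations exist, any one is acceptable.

S ⇒ 0 Q 0 ⇒ 0 1 2 P 0 ⇒ 0 1 2 3 0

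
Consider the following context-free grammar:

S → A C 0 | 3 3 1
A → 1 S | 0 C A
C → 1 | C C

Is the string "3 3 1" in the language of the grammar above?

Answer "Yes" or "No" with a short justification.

Yes - a valid derivation exists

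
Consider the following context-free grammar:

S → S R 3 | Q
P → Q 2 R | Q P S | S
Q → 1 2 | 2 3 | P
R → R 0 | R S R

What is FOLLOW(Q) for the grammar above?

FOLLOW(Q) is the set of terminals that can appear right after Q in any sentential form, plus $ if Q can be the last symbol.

We compute FOLLOW(Q) using the standard algorithm.
FOLLOW(S) starts with {$}.
FIRST(P) = {1, 2}
FIRST(Q) = {1, 2}
FIRST(R) = {}
FIRST(S) = {1, 2}
FOLLOW(P) = {$, 1, 2}
FOLLOW(Q) = {$, 1, 2}
FOLLOW(R) = {$, 0, 1, 2, 3}
FOLLOW(S) = {$, 1, 2}
Therefore, FOLLOW(Q) = {$, 1, 2}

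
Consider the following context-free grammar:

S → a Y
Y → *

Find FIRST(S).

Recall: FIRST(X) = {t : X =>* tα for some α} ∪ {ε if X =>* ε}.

We compute FIRST(S) using the standard algorithm.
FIRST(S) = {a}
FIRST(Y) = {*}
Therefore, FIRST(S) = {a}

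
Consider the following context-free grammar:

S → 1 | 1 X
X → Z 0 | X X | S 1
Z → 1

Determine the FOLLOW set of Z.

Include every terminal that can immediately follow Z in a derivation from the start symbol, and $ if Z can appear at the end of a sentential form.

We compute FOLLOW(Z) using the standard algorithm.
FOLLOW(S) starts with {$}.
FIRST(S) = {1}
FIRST(X) = {1}
FIRST(Z) = {1}
FOLLOW(S) = {$, 1}
FOLLOW(X) = {$, 1}
FOLLOW(Z) = {0}
Therefore, FOLLOW(Z) = {0}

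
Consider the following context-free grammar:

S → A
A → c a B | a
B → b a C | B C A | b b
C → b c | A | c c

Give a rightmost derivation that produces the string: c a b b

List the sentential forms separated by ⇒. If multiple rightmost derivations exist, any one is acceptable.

S ⇒ A ⇒ c a B ⇒ c a b b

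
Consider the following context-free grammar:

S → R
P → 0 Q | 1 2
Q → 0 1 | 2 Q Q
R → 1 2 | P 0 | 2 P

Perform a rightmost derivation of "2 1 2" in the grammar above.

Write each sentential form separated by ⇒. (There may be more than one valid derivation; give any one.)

S ⇒ R ⇒ 2 P ⇒ 2 1 2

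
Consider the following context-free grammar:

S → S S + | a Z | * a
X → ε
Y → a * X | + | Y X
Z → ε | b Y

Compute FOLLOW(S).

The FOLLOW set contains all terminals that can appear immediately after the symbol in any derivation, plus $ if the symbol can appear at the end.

We compute FOLLOW(S) using the standard algorithm.
FOLLOW(S) starts with {$}.
FIRST(S) = {*, a}
FIRST(X) = {ε}
FIRST(Y) = {+, a}
FIRST(Z) = {b, ε}
FOLLOW(S) = {$, *, +, a}
FOLLOW(X) = {$, *, +, a}
FOLLOW(Y) = {$, *, +, a}
FOLLOW(Z) = {$, *, +, a}
Therefore, FOLLOW(S) = {$, *, +, a}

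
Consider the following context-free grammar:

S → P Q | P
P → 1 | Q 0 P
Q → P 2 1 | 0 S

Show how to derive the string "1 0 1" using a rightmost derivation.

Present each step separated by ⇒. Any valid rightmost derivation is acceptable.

S ⇒ P Q ⇒ P 0 S ⇒ P 0 P ⇒ P 0 1 ⇒ 1 0 1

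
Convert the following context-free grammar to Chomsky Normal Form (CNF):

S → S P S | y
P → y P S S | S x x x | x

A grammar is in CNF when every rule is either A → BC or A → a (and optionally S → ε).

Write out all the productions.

S → y; TY → y; TX → x; P → x; S → S X0; X0 → P S; P → TY X1; X1 → P X2; X2 → S S; P → S X3; X3 → TX X4; X4 → TX TX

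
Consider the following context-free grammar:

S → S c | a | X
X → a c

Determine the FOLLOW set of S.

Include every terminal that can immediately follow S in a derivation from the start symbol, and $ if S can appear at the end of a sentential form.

We compute FOLLOW(S) using the standard algorithm.
FOLLOW(S) starts with {$}.
FIRST(S) = {a}
FIRST(X) = {a}
FOLLOW(S) = {$, c}
FOLLOW(X) = {$, c}
Therefore, FOLLOW(S) = {$, c}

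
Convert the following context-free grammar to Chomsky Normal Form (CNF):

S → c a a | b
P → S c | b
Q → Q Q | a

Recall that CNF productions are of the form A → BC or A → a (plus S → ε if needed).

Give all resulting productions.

TC → c; TA → a; S → b; P → b; Q → a; S → TC X0; X0 → TA TA; P → S TC; Q → Q Q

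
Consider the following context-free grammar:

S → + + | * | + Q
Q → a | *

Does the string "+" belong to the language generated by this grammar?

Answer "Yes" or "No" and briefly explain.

No - no valid derivation exists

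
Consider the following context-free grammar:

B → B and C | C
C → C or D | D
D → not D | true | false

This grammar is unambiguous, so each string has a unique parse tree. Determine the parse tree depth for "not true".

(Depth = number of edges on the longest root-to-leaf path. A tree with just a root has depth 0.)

4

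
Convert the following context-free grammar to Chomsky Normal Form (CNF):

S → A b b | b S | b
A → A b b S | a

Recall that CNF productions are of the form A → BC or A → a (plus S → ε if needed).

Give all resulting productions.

TB → b; S → b; A → a; S → A X0; X0 → TB TB; S → TB S; A → A X1; X1 → TB X2; X2 → TB S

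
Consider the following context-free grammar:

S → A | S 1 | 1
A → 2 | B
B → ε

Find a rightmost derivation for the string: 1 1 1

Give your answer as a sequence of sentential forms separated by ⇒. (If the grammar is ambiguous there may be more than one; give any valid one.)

S ⇒ S 1 ⇒ S 1 1 ⇒ 1 1 1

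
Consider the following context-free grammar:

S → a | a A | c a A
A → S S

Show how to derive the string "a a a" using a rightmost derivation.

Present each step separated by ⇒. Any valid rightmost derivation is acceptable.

S ⇒ a A ⇒ a S S ⇒ a S a ⇒ a a a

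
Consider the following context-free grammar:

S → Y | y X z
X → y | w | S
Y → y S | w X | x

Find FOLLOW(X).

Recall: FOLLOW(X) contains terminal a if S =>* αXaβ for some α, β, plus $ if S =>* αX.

We compute FOLLOW(X) using the standard algorithm.
FOLLOW(S) starts with {$}.
FIRST(S) = {w, x, y}
FIRST(X) = {w, x, y}
FIRST(Y) = {w, x, y}
FOLLOW(S) = {$, z}
FOLLOW(X) = {$, z}
FOLLOW(Y) = {$, z}
Therefore, FOLLOW(X) = {$, z}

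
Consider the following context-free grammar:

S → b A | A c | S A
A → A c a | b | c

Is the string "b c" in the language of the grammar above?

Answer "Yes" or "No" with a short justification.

Yes - a valid derivation exists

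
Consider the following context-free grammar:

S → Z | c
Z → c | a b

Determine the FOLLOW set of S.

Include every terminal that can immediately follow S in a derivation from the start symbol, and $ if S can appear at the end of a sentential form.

We compute FOLLOW(S) using the standard algorithm.
FOLLOW(S) starts with {$}.
FIRST(S) = {a, c}
FIRST(Z) = {a, c}
FOLLOW(S) = {$}
FOLLOW(Z) = {$}
Therefore, FOLLOW(S) = {$}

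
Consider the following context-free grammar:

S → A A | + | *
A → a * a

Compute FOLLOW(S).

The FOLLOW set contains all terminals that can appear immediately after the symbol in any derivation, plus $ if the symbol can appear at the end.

We compute FOLLOW(S) using the standard algorithm.
FOLLOW(S) starts with {$}.
FIRST(A) = {a}
FIRST(S) = {*, +, a}
FOLLOW(A) = {$, a}
FOLLOW(S) = {$}
Therefore, FOLLOW(S) = {$}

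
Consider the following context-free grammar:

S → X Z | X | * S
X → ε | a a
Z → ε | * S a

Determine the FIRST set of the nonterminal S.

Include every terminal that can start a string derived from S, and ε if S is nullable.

We compute FIRST(S) using the standard algorithm.
FIRST(S) = {*, a, ε}
FIRST(X) = {a, ε}
FIRST(Z) = {*, ε}
Therefore, FIRST(S) = {*, a, ε}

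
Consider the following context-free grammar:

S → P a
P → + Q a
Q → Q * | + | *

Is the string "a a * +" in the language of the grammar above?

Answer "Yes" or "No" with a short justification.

No - no valid derivation exists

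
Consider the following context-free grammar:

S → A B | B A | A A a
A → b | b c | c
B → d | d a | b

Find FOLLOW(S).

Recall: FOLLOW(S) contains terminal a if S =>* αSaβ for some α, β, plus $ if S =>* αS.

We compute FOLLOW(S) using the standard algorithm.
FOLLOW(S) starts with {$}.
FIRST(A) = {b, c}
FIRST(B) = {b, d}
FIRST(S) = {b, c, d}
FOLLOW(A) = {$, a, b, c, d}
FOLLOW(B) = {$, b, c}
FOLLOW(S) = {$}
Therefore, FOLLOW(S) = {$}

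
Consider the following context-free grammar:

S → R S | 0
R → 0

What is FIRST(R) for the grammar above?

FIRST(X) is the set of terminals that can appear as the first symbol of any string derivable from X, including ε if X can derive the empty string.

We compute FIRST(R) using the standard algorithm.
FIRST(R) = {0}
FIRST(S) = {0}
Therefore, FIRST(R) = {0}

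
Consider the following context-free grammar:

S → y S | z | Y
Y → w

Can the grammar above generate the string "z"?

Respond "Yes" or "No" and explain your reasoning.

Yes - a valid derivation exists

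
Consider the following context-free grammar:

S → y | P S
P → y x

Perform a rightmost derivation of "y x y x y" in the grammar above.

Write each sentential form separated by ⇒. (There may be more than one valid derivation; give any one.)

S ⇒ P S ⇒ P P S ⇒ P P y ⇒ P y x y ⇒ y x y x y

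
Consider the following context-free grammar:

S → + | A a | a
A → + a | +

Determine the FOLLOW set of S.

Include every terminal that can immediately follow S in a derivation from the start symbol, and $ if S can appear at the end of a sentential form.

We compute FOLLOW(S) using the standard algorithm.
FOLLOW(S) starts with {$}.
FIRST(A) = {+}
FIRST(S) = {+, a}
FOLLOW(A) = {a}
FOLLOW(S) = {$}
Therefore, FOLLOW(S) = {$}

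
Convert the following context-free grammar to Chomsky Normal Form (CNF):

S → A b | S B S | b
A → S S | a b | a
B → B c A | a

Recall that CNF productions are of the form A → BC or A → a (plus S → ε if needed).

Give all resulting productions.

TB → b; S → b; TA → a; A → a; TC → c; B → a; S → A TB; S → S X0; X0 → B S; A → S S; A → TA TB; B → B X1; X1 → TC A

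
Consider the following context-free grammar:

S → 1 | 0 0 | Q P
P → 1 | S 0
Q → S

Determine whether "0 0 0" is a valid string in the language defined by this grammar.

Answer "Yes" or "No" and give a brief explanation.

No - no valid derivation exists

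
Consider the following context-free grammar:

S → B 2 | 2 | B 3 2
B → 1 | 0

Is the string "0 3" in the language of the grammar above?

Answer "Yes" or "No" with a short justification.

No - no valid derivation exists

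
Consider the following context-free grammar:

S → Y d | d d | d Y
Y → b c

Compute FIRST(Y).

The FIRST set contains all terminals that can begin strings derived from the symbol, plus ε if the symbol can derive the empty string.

We compute FIRST(Y) using the standard algorithm.
FIRST(S) = {b, d}
FIRST(Y) = {b}
Therefore, FIRST(Y) = {b}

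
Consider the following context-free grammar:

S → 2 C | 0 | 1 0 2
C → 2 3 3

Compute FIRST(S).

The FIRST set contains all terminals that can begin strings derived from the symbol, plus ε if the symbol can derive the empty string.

We compute FIRST(S) using the standard algorithm.
FIRST(C) = {2}
FIRST(S) = {0, 1, 2}
Therefore, FIRST(S) = {0, 1, 2}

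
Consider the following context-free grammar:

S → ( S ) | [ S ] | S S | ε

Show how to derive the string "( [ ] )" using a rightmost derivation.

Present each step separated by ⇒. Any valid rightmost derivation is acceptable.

S ⇒ ( S ) ⇒ ( [ S ] ) ⇒ ( [ ] )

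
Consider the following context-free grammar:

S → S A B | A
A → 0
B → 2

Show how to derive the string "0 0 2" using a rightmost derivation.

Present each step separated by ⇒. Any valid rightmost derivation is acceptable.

S ⇒ S A B ⇒ S A 2 ⇒ S 0 2 ⇒ A 0 2 ⇒ 0 0 2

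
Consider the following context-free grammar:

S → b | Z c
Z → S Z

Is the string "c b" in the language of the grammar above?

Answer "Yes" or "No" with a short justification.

No - no valid derivation exists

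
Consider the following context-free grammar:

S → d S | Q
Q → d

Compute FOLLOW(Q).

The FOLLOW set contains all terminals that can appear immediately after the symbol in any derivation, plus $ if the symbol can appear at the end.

We compute FOLLOW(Q) using the standard algorithm.
FOLLOW(S) starts with {$}.
FIRST(Q) = {d}
FIRST(S) = {d}
FOLLOW(Q) = {$}
FOLLOW(S) = {$}
Therefore, FOLLOW(Q) = {$}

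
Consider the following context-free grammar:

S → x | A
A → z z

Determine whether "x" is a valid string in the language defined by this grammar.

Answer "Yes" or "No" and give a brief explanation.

Yes - a valid derivation exists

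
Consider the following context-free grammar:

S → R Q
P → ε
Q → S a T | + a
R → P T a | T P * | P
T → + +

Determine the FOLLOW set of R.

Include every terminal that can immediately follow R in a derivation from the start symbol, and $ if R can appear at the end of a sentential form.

We compute FOLLOW(R) using the standard algorithm.
FOLLOW(S) starts with {$}.
FIRST(P) = {ε}
FIRST(Q) = {+}
FIRST(R) = {+, ε}
FIRST(S) = {+}
FIRST(T) = {+}
FOLLOW(P) = {*, +}
FOLLOW(Q) = {$, a}
FOLLOW(R) = {+}
FOLLOW(S) = {$, a}
FOLLOW(T) = {$, *, a}
Therefore, FOLLOW(R) = {+}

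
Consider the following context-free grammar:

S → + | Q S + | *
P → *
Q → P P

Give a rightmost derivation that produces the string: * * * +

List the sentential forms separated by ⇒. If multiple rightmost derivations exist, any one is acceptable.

S ⇒ Q S + ⇒ Q * + ⇒ P P * + ⇒ P * * + ⇒ * * * +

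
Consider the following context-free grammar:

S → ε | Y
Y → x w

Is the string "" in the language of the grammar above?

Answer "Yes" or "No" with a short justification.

Yes - a valid derivation exists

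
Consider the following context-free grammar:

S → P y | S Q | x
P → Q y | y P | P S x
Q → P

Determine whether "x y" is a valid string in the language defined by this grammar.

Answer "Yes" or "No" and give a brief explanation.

No - no valid derivation exists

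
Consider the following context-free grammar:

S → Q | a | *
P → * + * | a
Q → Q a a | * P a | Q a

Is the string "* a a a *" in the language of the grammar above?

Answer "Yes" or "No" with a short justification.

No - no valid derivation exists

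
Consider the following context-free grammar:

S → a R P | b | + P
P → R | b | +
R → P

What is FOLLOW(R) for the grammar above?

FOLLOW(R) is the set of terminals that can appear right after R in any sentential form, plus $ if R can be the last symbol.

We compute FOLLOW(R) using the standard algorithm.
FOLLOW(S) starts with {$}.
FIRST(P) = {+, b}
FIRST(R) = {+, b}
FIRST(S) = {+, a, b}
FOLLOW(P) = {$, +, b}
FOLLOW(R) = {$, +, b}
FOLLOW(S) = {$}
Therefore, FOLLOW(R) = {$, +, b}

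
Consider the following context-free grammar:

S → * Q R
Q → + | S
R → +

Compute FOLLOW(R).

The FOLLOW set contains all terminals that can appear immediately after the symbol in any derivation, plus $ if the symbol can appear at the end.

We compute FOLLOW(R) using the standard algorithm.
FOLLOW(S) starts with {$}.
FIRST(Q) = {*, +}
FIRST(R) = {+}
FIRST(S) = {*}
FOLLOW(Q) = {+}
FOLLOW(R) = {$, +}
FOLLOW(S) = {$, +}
Therefore, FOLLOW(R) = {$, +}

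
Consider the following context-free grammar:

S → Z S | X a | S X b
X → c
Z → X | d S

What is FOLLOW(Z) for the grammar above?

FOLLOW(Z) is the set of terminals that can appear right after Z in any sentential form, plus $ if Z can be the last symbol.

We compute FOLLOW(Z) using the standard algorithm.
FOLLOW(S) starts with {$}.
FIRST(S) = {c, d}
FIRST(X) = {c}
FIRST(Z) = {c, d}
FOLLOW(S) = {$, c, d}
FOLLOW(X) = {a, b, c, d}
FOLLOW(Z) = {c, d}
Therefore, FOLLOW(Z) = {c, d}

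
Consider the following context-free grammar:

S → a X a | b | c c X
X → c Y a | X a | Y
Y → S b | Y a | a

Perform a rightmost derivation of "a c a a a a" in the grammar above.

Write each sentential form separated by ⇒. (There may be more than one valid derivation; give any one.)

S ⇒ a X a ⇒ a c Y a a ⇒ a c Y a a a ⇒ a c a a a a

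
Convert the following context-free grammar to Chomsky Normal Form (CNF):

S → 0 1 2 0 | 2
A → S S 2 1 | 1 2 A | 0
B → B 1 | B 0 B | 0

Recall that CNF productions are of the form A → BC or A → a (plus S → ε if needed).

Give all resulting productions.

T0 → 0; T1 → 1; T2 → 2; S → 2; A → 0; B → 0; S → T0 X0; X0 → T1 X1; X1 → T2 T0; A → S X2; X2 → S X3; X3 → T2 T1; A → T1 X4; X4 → T2 A; B → B T1; B → B X5; X5 → T0 B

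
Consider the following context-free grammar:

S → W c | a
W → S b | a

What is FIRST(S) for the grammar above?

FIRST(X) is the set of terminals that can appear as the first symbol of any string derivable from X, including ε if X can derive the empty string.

We compute FIRST(S) using the standard algorithm.
FIRST(S) = {a}
FIRST(W) = {a}
Therefore, FIRST(S) = {a}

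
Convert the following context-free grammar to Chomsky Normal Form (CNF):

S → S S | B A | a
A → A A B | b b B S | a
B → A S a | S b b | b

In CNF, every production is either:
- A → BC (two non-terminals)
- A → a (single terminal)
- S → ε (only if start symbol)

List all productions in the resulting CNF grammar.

S → a; TB → b; A → a; TA → a; B → b; S → S S; S → B A; A → A X0; X0 → A B; A → TB X1; X1 → TB X2; X2 → B S; B → A X3; X3 → S TA; B → S X4; X4 → TB TB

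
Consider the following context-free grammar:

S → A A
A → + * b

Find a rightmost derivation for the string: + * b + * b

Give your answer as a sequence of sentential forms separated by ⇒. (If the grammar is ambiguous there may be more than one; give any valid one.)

S ⇒ A A ⇒ A + * b ⇒ + * b + * b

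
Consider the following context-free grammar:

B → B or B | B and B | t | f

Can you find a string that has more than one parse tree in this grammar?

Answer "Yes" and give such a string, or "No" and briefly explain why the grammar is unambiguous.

Yes - the string 'f or f and f and t' has two distinct parse trees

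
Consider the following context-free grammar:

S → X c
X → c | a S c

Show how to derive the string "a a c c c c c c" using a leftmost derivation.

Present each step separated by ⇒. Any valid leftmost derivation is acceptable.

S ⇒ X c ⇒ a S c c ⇒ a X c c c ⇒ a a S c c c c ⇒ a a X c c c c c ⇒ a a c c c c c c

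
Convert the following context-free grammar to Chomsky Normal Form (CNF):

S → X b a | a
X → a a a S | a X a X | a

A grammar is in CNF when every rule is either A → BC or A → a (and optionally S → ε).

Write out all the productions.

TB → b; TA → a; S → a; X → a; S → X X0; X0 → TB TA; X → TA X1; X1 → TA X2; X2 → TA S; X → TA X3; X3 → X X4; X4 → TA X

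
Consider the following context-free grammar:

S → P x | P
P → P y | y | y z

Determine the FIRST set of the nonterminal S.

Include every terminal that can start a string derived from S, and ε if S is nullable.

We compute FIRST(S) using the standard algorithm.
FIRST(P) = {y}
FIRST(S) = {y}
Therefore, FIRST(S) = {y}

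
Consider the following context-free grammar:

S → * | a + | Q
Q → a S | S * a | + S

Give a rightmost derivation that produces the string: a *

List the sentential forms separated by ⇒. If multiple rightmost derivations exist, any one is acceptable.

S ⇒ Q ⇒ a S ⇒ a *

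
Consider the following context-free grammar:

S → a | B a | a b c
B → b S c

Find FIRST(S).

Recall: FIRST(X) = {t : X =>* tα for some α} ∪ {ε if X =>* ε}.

We compute FIRST(S) using the standard algorithm.
FIRST(B) = {b}
FIRST(S) = {a, b}
Therefore, FIRST(S) = {a, b}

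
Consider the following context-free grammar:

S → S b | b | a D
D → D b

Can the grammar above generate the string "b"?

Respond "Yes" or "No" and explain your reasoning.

Yes - a valid derivation exists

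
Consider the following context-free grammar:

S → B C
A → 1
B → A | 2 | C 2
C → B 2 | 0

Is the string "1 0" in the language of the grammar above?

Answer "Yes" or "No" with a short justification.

Yes - a valid derivation exists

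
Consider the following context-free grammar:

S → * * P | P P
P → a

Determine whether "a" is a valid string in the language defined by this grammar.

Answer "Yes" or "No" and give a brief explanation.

No - no valid derivation exists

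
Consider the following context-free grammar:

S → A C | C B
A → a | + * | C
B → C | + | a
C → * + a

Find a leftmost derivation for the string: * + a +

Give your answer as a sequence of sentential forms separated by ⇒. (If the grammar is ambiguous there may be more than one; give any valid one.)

S ⇒ C B ⇒ * + a B ⇒ * + a +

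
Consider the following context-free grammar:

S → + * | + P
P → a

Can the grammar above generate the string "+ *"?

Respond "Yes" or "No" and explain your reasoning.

Yes - a valid derivation exists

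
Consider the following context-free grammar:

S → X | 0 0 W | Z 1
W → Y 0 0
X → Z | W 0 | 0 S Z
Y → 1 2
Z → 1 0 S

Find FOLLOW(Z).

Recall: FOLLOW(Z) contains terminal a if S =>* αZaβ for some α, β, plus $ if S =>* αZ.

We compute FOLLOW(Z) using the standard algorithm.
FOLLOW(S) starts with {$}.
FIRST(S) = {0, 1}
FIRST(W) = {1}
FIRST(X) = {0, 1}
FIRST(Y) = {1}
FIRST(Z) = {1}
FOLLOW(S) = {$, 1}
FOLLOW(W) = {$, 0, 1}
FOLLOW(X) = {$, 1}
FOLLOW(Y) = {0}
FOLLOW(Z) = {$, 1}
Therefore, FOLLOW(Z) = {$, 1}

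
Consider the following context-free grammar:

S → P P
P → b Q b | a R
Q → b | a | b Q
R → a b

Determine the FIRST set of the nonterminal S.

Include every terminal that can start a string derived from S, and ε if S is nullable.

We compute FIRST(S) using the standard algorithm.
FIRST(P) = {a, b}
FIRST(Q) = {a, b}
FIRST(R) = {a}
FIRST(S) = {a, b}
Therefore, FIRST(S) = {a, b}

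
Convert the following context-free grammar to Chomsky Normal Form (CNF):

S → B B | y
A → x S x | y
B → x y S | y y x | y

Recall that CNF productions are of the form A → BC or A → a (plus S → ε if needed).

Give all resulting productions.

S → y; TX → x; A → y; TY → y; B → y; S → B B; A → TX X0; X0 → S TX; B → TX X1; X1 → TY S; B → TY X2; X2 → TY TX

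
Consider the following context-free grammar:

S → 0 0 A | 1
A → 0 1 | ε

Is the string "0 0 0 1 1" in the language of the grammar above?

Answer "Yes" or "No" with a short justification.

No - no valid derivation exists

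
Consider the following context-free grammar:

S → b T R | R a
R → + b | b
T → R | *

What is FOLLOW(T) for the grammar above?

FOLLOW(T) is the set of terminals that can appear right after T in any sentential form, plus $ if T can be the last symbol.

We compute FOLLOW(T) using the standard algorithm.
FOLLOW(S) starts with {$}.
FIRST(R) = {+, b}
FIRST(S) = {+, b}
FIRST(T) = {*, +, b}
FOLLOW(R) = {$, +, a, b}
FOLLOW(S) = {$}
FOLLOW(T) = {+, b}
Therefore, FOLLOW(T) = {+, b}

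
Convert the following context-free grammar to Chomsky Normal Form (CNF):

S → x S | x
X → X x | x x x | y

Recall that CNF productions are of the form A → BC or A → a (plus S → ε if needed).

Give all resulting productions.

TX → x; S → x; X → y; S → TX S; X → X TX; X → TX X0; X0 → TX TX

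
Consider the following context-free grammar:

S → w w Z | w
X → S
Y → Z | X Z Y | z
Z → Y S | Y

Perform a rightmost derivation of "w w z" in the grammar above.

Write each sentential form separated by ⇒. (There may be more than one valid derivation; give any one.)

S ⇒ w w Z ⇒ w w Y ⇒ w w z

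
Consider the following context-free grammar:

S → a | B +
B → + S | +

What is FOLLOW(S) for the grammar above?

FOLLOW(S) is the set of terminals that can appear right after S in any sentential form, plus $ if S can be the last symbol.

We compute FOLLOW(S) using the standard algorithm.
FOLLOW(S) starts with {$}.
FIRST(B) = {+}
FIRST(S) = {+, a}
FOLLOW(B) = {+}
FOLLOW(S) = {$, +}
Therefore, FOLLOW(S) = {$, +}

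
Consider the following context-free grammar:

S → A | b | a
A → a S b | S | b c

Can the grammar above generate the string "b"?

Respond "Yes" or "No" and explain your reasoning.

Yes - a valid derivation exists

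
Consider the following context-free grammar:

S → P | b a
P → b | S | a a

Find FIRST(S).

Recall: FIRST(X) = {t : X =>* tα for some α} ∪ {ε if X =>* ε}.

We compute FIRST(S) using the standard algorithm.
FIRST(P) = {a, b}
FIRST(S) = {a, b}
Therefore, FIRST(S) = {a, b}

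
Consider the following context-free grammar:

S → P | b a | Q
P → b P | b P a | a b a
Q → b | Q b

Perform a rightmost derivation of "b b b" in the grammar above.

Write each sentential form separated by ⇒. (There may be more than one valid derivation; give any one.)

S ⇒ Q ⇒ Q b ⇒ Q b b ⇒ b b b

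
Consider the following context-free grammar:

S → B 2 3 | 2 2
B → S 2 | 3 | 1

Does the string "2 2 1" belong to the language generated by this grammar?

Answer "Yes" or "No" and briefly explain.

No - no valid derivation exists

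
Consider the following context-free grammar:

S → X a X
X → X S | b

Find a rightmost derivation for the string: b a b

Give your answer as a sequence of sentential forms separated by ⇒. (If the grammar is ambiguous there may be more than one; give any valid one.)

S ⇒ X a X ⇒ X a b ⇒ b a b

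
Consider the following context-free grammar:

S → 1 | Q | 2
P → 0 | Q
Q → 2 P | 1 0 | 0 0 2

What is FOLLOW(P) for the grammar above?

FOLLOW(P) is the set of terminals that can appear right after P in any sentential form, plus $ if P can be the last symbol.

We compute FOLLOW(P) using the standard algorithm.
FOLLOW(S) starts with {$}.
FIRST(P) = {0, 1, 2}
FIRST(Q) = {0, 1, 2}
FIRST(S) = {0, 1, 2}
FOLLOW(P) = {$}
FOLLOW(Q) = {$}
FOLLOW(S) = {$}
Therefore, FOLLOW(P) = {$}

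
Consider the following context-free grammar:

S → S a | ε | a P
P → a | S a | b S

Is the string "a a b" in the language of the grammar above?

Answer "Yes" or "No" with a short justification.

No - no valid derivation exists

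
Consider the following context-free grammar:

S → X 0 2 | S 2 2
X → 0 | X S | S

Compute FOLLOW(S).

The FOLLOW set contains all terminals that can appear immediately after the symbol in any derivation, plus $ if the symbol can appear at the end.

We compute FOLLOW(S) using the standard algorithm.
FOLLOW(S) starts with {$}.
FIRST(S) = {0}
FIRST(X) = {0}
FOLLOW(S) = {$, 0, 2}
FOLLOW(X) = {0}
Therefore, FOLLOW(S) = {$, 0, 2}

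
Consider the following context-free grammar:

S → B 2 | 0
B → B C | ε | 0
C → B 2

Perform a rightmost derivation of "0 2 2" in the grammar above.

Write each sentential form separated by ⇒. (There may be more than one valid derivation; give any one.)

S ⇒ B 2 ⇒ B C 2 ⇒ B B 2 2 ⇒ B 2 2 ⇒ 0 2 2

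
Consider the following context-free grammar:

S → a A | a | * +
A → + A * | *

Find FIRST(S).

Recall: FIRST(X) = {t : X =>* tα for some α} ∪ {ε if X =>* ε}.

We compute FIRST(S) using the standard algorithm.
FIRST(A) = {*, +}
FIRST(S) = {*, a}
Therefore, FIRST(S) = {*, a}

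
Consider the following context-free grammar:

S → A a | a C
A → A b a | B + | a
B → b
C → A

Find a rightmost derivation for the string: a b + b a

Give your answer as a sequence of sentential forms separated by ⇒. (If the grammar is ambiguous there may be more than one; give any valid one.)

S ⇒ a C ⇒ a A ⇒ a A b a ⇒ a B + b a ⇒ a b + b a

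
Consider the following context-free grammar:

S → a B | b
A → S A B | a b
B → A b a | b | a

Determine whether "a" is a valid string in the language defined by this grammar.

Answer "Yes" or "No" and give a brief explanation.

No - no valid derivation exists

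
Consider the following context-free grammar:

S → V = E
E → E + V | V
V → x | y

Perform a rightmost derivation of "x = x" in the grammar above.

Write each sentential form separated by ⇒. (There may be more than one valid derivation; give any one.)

S ⇒ V = E ⇒ V = V ⇒ V = x ⇒ x = x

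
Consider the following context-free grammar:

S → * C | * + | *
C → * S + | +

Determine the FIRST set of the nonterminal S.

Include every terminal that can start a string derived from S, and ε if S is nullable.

We compute FIRST(S) using the standard algorithm.
FIRST(C) = {*, +}
FIRST(S) = {*}
Therefore, FIRST(S) = {*}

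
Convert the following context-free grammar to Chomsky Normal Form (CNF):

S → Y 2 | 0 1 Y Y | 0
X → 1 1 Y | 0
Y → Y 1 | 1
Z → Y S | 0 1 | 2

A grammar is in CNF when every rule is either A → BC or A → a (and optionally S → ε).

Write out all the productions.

T2 → 2; T0 → 0; T1 → 1; S → 0; X → 0; Y → 1; Z → 2; S → Y T2; S → T0 X0; X0 → T1 X1; X1 → Y Y; X → T1 X2; X2 → T1 Y; Y → Y T1; Z → Y S; Z → T0 T1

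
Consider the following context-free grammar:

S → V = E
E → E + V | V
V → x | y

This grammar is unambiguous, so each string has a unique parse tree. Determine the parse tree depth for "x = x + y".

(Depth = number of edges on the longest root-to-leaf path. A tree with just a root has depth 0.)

4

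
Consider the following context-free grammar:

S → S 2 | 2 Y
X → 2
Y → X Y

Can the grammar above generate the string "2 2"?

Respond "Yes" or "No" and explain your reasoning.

No - no valid derivation exists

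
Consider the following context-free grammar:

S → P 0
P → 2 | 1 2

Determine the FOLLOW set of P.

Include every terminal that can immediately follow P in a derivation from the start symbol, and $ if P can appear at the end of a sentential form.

We compute FOLLOW(P) using the standard algorithm.
FOLLOW(S) starts with {$}.
FIRST(P) = {1, 2}
FIRST(S) = {1, 2}
FOLLOW(P) = {0}
FOLLOW(S) = {$}
Therefore, FOLLOW(P) = {0}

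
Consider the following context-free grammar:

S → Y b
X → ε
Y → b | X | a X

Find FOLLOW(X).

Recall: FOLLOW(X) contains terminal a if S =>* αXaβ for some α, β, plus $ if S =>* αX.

We compute FOLLOW(X) using the standard algorithm.
FOLLOW(S) starts with {$}.
FIRST(S) = {a, b}
FIRST(X) = {ε}
FIRST(Y) = {a, b, ε}
FOLLOW(S) = {$}
FOLLOW(X) = {b}
FOLLOW(Y) = {b}
Therefore, FOLLOW(X) = {b}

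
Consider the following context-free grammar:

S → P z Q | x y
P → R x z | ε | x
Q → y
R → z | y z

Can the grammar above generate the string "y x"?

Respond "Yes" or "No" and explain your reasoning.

No - no valid derivation exists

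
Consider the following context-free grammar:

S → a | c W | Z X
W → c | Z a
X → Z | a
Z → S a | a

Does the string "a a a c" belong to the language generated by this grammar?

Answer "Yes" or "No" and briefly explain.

No - no valid derivation exists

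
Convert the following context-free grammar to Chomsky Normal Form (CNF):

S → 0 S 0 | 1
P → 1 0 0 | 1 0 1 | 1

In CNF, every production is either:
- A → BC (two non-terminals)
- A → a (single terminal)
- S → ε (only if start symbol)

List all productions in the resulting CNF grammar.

T0 → 0; S → 1; T1 → 1; P → 1; S → T0 X0; X0 → S T0; P → T1 X1; X1 → T0 T0; P → T1 X2; X2 → T0 T1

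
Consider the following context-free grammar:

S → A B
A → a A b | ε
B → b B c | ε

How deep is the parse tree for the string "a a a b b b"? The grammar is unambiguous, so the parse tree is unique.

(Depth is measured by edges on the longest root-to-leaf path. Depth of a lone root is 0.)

5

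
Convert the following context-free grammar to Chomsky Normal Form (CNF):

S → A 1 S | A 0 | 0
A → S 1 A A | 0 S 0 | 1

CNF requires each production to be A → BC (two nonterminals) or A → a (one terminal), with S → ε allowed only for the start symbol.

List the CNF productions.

T1 → 1; T0 → 0; S → 0; A → 1; S → A X0; X0 → T1 S; S → A T0; A → S X1; X1 → T1 X2; X2 → A A; A → T0 X3; X3 → S T0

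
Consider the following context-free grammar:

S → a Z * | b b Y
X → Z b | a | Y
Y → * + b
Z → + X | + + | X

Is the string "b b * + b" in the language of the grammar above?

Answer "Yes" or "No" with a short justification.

Yes - a valid derivation exists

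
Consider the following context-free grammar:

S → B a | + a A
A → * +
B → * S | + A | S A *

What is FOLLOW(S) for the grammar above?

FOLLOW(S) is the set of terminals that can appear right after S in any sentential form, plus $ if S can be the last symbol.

We compute FOLLOW(S) using the standard algorithm.
FOLLOW(S) starts with {$}.
FIRST(A) = {*}
FIRST(B) = {*, +}
FIRST(S) = {*, +}
FOLLOW(A) = {$, *, a}
FOLLOW(B) = {a}
FOLLOW(S) = {$, *, a}
Therefore, FOLLOW(S) = {$, *, a}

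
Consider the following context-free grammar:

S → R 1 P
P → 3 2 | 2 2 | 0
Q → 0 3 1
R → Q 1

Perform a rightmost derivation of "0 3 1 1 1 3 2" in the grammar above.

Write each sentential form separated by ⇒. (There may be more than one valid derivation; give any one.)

S ⇒ R 1 P ⇒ R 1 3 2 ⇒ Q 1 1 3 2 ⇒ 0 3 1 1 1 3 2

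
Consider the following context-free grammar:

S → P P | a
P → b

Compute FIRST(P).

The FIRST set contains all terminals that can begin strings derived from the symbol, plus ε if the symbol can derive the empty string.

We compute FIRST(P) using the standard algorithm.
FIRST(P) = {b}
FIRST(S) = {a, b}
Therefore, FIRST(P) = {b}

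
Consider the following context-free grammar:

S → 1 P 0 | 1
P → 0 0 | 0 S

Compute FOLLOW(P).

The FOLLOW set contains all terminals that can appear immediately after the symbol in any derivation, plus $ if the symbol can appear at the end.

We compute FOLLOW(P) using the standard algorithm.
FOLLOW(S) starts with {$}.
FIRST(P) = {0}
FIRST(S) = {1}
FOLLOW(P) = {0}
FOLLOW(S) = {$, 0}
Therefore, FOLLOW(P) = {0}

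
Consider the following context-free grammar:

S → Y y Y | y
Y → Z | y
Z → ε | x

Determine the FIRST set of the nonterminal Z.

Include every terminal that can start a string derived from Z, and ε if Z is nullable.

We compute FIRST(Z) using the standard algorithm.
FIRST(S) = {x, y}
FIRST(Y) = {x, y, ε}
FIRST(Z) = {x, ε}
Therefore, FIRST(Z) = {x, ε}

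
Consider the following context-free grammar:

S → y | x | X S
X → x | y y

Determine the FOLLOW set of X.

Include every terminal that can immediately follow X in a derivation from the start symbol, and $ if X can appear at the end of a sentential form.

We compute FOLLOW(X) using the standard algorithm.
FOLLOW(S) starts with {$}.
FIRST(S) = {x, y}
FIRST(X) = {x, y}
FOLLOW(S) = {$}
FOLLOW(X) = {x, y}
Therefore, FOLLOW(X) = {x, y}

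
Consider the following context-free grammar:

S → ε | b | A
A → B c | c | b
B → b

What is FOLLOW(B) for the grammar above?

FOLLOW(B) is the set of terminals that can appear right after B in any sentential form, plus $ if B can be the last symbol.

We compute FOLLOW(B) using the standard algorithm.
FOLLOW(S) starts with {$}.
FIRST(A) = {b, c}
FIRST(B) = {b}
FIRST(S) = {b, c, ε}
FOLLOW(A) = {$}
FOLLOW(B) = {c}
FOLLOW(S) = {$}
Therefore, FOLLOW(B) = {c}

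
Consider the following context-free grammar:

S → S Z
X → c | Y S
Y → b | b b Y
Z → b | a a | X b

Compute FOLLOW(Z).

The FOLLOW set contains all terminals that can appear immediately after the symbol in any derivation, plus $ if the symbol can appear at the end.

We compute FOLLOW(Z) using the standard algorithm.
FOLLOW(S) starts with {$}.
FIRST(S) = {}
FIRST(X) = {b, c}
FIRST(Y) = {b}
FIRST(Z) = {a, b, c}
FOLLOW(S) = {$, a, b, c}
FOLLOW(X) = {b}
FOLLOW(Y) = {}
FOLLOW(Z) = {$, a, b, c}
Therefore, FOLLOW(Z) = {$, a, b, c}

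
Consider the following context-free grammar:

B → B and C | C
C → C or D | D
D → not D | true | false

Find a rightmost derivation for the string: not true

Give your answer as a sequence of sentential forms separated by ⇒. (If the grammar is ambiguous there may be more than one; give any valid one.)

B ⇒ C ⇒ D ⇒ not D ⇒ not true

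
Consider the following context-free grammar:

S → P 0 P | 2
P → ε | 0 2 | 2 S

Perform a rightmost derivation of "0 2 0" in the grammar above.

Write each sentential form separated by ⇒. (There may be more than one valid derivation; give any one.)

S ⇒ P 0 P ⇒ P 0 ⇒ 0 2 0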